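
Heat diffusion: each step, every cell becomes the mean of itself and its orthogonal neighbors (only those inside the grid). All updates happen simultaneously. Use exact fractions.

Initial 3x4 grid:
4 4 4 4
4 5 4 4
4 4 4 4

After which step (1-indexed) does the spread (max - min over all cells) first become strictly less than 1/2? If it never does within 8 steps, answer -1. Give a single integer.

Step 1: max=17/4, min=4, spread=1/4
  -> spread < 1/2 first at step 1
Step 2: max=423/100, min=4, spread=23/100
Step 3: max=20011/4800, min=1613/400, spread=131/960
Step 4: max=179351/43200, min=29191/7200, spread=841/8640
Step 5: max=71662051/17280000, min=5853373/1440000, spread=56863/691200
Step 6: max=643614341/155520000, min=52829543/12960000, spread=386393/6220800
Step 7: max=257225723131/62208000000, min=21156358813/5184000000, spread=26795339/497664000
Step 8: max=15413735714129/3732480000000, min=1271246149667/311040000000, spread=254051069/5971968000

Answer: 1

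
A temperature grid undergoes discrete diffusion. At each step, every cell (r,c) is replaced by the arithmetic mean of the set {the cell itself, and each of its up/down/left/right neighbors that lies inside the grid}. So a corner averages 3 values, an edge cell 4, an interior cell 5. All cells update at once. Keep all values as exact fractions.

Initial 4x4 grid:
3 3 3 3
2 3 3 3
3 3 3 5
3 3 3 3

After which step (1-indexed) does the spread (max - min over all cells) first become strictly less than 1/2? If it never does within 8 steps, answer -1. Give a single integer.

Step 1: max=11/3, min=8/3, spread=1
Step 2: max=211/60, min=329/120, spread=31/40
Step 3: max=1831/540, min=3029/1080, spread=211/360
Step 4: max=53641/16200, min=92159/32400, spread=5041/10800
  -> spread < 1/2 first at step 4
Step 5: max=1592377/486000, min=2794421/972000, spread=130111/324000
Step 6: max=23594537/7290000, min=16922161/5832000, spread=3255781/9720000
Step 7: max=1403557021/437400000, min=2560032989/874800000, spread=82360351/291600000
Step 8: max=10444736839/3280500000, min=77334161249/26244000000, spread=2074577821/8748000000

Answer: 4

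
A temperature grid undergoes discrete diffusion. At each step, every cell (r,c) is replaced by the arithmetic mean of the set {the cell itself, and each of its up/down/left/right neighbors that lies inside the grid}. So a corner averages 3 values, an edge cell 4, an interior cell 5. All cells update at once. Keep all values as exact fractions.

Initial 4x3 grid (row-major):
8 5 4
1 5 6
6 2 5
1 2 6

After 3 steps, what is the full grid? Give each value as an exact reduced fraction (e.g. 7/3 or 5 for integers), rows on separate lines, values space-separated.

After step 1:
  14/3 11/2 5
  5 19/5 5
  5/2 4 19/4
  3 11/4 13/3
After step 2:
  91/18 569/120 31/6
  479/120 233/50 371/80
  29/8 89/25 217/48
  11/4 169/48 71/18
After step 3:
  1241/270 35323/7200 3491/720
  15599/3600 25909/6000 3797/800
  2089/600 2983/750 29993/7200
  475/144 49591/14400 863/216

Answer: 1241/270 35323/7200 3491/720
15599/3600 25909/6000 3797/800
2089/600 2983/750 29993/7200
475/144 49591/14400 863/216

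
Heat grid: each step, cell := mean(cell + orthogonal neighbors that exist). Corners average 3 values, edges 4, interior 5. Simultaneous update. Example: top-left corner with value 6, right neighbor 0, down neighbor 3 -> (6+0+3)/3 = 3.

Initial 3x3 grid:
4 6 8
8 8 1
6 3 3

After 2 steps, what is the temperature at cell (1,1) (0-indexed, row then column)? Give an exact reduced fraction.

Step 1: cell (1,1) = 26/5
Step 2: cell (1,1) = 141/25
Full grid after step 2:
  19/3 227/40 11/2
  701/120 141/25 263/60
  103/18 91/20 37/9

Answer: 141/25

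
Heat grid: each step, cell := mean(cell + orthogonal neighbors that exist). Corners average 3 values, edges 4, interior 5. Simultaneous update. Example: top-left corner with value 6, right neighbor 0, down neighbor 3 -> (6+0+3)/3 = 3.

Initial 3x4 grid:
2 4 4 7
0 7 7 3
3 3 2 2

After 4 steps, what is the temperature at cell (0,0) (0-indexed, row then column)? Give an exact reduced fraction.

Step 1: cell (0,0) = 2
Step 2: cell (0,0) = 37/12
Step 3: cell (0,0) = 2369/720
Step 4: cell (0,0) = 75071/21600
Full grid after step 4:
  75071/21600 31033/8000 933031/216000 580391/129600
  9923/3000 9239/2500 163699/40000 134167/32000
  69571/21600 83599/24000 814031/216000 506791/129600

Answer: 75071/21600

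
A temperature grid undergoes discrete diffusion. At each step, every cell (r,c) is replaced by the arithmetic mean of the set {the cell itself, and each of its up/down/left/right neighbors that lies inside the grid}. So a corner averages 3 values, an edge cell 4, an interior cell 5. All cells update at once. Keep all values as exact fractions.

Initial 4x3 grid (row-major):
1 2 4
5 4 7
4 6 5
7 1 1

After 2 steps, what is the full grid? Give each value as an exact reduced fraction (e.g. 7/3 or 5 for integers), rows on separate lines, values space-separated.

Answer: 107/36 291/80 145/36
247/60 401/100 1133/240
17/4 114/25 193/48
53/12 169/48 65/18

Derivation:
After step 1:
  8/3 11/4 13/3
  7/2 24/5 5
  11/2 4 19/4
  4 15/4 7/3
After step 2:
  107/36 291/80 145/36
  247/60 401/100 1133/240
  17/4 114/25 193/48
  53/12 169/48 65/18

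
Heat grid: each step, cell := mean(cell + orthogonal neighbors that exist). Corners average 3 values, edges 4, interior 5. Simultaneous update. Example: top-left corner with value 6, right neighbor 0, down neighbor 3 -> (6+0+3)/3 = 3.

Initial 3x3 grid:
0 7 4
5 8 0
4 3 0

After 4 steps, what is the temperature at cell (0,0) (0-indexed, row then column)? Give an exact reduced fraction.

Step 1: cell (0,0) = 4
Step 2: cell (0,0) = 13/3
Step 3: cell (0,0) = 64/15
Step 4: cell (0,0) = 45131/10800
Full grid after step 4:
  45131/10800 3429949/864000 484097/129600
  385411/96000 1363463/360000 374603/108000
  6901/1800 339161/96000 142199/43200

Answer: 45131/10800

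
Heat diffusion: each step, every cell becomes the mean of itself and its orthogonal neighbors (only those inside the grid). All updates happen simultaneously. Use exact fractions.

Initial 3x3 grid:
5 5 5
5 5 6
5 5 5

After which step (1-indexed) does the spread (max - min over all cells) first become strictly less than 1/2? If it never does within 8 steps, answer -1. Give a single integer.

Answer: 1

Derivation:
Step 1: max=16/3, min=5, spread=1/3
  -> spread < 1/2 first at step 1
Step 2: max=1267/240, min=5, spread=67/240
Step 3: max=11237/2160, min=1007/200, spread=1807/10800
Step 4: max=4477963/864000, min=27361/5400, spread=33401/288000
Step 5: max=40109933/7776000, min=2743391/540000, spread=3025513/38880000
Step 6: max=16016926867/3110400000, min=146755949/28800000, spread=53531/995328
Step 7: max=959152925849/186624000000, min=39671116051/7776000000, spread=450953/11943936
Step 8: max=57496103560603/11197440000000, min=4766608610519/933120000000, spread=3799043/143327232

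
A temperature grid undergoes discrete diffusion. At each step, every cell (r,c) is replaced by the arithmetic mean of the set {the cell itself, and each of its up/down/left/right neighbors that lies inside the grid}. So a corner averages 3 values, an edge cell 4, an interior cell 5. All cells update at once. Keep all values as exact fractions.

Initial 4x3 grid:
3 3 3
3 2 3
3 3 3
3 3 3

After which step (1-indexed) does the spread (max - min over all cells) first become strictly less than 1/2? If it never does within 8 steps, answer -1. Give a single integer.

Step 1: max=3, min=11/4, spread=1/4
  -> spread < 1/2 first at step 1
Step 2: max=3, min=277/100, spread=23/100
Step 3: max=1187/400, min=13589/4800, spread=131/960
Step 4: max=21209/7200, min=123049/43200, spread=841/8640
Step 5: max=4226627/1440000, min=49297949/17280000, spread=56863/691200
Step 6: max=37890457/12960000, min=445025659/155520000, spread=386393/6220800
Step 7: max=15131641187/5184000000, min=178230276869/62208000000, spread=26795339/497664000
Step 8: max=906033850333/311040000000, min=10713624285871/3732480000000, spread=254051069/5971968000

Answer: 1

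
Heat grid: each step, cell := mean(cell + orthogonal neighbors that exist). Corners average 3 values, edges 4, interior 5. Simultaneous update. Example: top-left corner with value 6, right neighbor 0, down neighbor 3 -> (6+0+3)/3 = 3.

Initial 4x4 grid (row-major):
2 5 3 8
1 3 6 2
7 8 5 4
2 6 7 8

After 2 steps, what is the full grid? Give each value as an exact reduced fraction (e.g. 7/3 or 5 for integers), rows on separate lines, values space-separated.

Answer: 55/18 961/240 1013/240 89/18
901/240 207/50 249/50 1073/240
371/80 533/100 537/100 265/48
61/12 461/80 295/48 211/36

Derivation:
After step 1:
  8/3 13/4 11/2 13/3
  13/4 23/5 19/5 5
  9/2 29/5 6 19/4
  5 23/4 13/2 19/3
After step 2:
  55/18 961/240 1013/240 89/18
  901/240 207/50 249/50 1073/240
  371/80 533/100 537/100 265/48
  61/12 461/80 295/48 211/36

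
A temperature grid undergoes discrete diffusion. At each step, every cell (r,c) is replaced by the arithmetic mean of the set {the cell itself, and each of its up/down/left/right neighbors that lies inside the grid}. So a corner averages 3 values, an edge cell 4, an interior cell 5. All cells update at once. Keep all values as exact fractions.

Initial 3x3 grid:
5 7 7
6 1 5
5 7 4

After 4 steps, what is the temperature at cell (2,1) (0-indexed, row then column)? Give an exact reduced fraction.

Step 1: cell (2,1) = 17/4
Step 2: cell (2,1) = 1247/240
Step 3: cell (2,1) = 69229/14400
Step 4: cell (2,1) = 4358663/864000
Full grid after step 4:
  74171/14400 284393/54000 665839/129600
  1488221/288000 1802231/360000 4434163/864000
  35773/7200 4358663/864000 318707/64800

Answer: 4358663/864000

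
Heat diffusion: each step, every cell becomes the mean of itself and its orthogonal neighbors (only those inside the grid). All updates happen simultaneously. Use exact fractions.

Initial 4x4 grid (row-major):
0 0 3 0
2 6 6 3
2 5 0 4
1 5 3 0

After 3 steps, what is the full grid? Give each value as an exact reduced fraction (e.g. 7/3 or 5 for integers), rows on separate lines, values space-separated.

Answer: 2309/1080 175/72 317/120 307/120
365/144 347/120 2907/1000 671/240
413/144 9131/3000 9121/3000 9289/3600
3113/1080 136/45 604/225 2743/1080

Derivation:
After step 1:
  2/3 9/4 9/4 2
  5/2 19/5 18/5 13/4
  5/2 18/5 18/5 7/4
  8/3 7/2 2 7/3
After step 2:
  65/36 269/120 101/40 5/2
  71/30 63/20 33/10 53/20
  169/60 17/5 291/100 41/15
  26/9 353/120 343/120 73/36
After step 3:
  2309/1080 175/72 317/120 307/120
  365/144 347/120 2907/1000 671/240
  413/144 9131/3000 9121/3000 9289/3600
  3113/1080 136/45 604/225 2743/1080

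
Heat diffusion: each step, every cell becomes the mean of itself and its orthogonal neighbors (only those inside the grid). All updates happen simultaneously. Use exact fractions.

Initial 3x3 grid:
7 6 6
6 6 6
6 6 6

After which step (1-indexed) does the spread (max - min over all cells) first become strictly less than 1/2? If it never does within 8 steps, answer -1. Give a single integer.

Step 1: max=19/3, min=6, spread=1/3
  -> spread < 1/2 first at step 1
Step 2: max=113/18, min=6, spread=5/18
Step 3: max=1337/216, min=6, spread=41/216
Step 4: max=79891/12960, min=2171/360, spread=347/2592
Step 5: max=4772537/777600, min=21757/3600, spread=2921/31104
Step 6: max=285764539/46656000, min=2617483/432000, spread=24611/373248
Step 7: max=17114882033/2799360000, min=58976741/9720000, spread=207329/4478976
Step 8: max=1025799552451/167961600000, min=3149201599/518400000, spread=1746635/53747712

Answer: 1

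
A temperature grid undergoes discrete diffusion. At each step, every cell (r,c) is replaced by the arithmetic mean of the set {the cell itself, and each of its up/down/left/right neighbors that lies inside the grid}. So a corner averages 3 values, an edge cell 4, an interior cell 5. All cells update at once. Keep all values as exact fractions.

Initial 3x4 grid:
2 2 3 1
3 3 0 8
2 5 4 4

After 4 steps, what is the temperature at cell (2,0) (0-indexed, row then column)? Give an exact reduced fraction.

Answer: 24499/8100

Derivation:
Step 1: cell (2,0) = 10/3
Step 2: cell (2,0) = 28/9
Step 3: cell (2,0) = 6461/2160
Step 4: cell (2,0) = 24499/8100
Full grid after step 4:
  170267/64800 285757/108000 107719/36000 136033/43200
  1190123/432000 33337/11250 1132759/360000 3029171/864000
  24499/8100 676139/216000 758939/216000 469849/129600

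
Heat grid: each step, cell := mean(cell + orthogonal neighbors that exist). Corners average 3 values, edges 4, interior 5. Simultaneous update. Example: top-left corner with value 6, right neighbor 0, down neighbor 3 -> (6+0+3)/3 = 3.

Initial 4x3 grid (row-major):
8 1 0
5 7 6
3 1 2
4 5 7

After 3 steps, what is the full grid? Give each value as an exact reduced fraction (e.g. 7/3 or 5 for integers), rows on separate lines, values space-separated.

After step 1:
  14/3 4 7/3
  23/4 4 15/4
  13/4 18/5 4
  4 17/4 14/3
After step 2:
  173/36 15/4 121/36
  53/12 211/50 169/48
  83/20 191/50 961/240
  23/6 991/240 155/36
After step 3:
  467/108 4841/1200 1531/432
  15833/3600 7891/2000 27191/7200
  811/200 6097/1500 28171/7200
  323/80 57917/14400 2239/540

Answer: 467/108 4841/1200 1531/432
15833/3600 7891/2000 27191/7200
811/200 6097/1500 28171/7200
323/80 57917/14400 2239/540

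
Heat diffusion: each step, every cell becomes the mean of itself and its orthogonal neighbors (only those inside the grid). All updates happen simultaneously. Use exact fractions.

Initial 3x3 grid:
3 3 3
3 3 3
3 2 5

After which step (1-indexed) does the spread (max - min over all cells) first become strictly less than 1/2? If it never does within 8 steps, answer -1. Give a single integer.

Answer: 2

Derivation:
Step 1: max=7/2, min=8/3, spread=5/6
Step 2: max=121/36, min=43/15, spread=89/180
  -> spread < 1/2 first at step 2
Step 3: max=23033/7200, min=529/180, spread=1873/7200
Step 4: max=409981/129600, min=160597/54000, spread=122741/648000
Step 5: max=80846897/25920000, min=215879/72000, spread=3130457/25920000
Step 6: max=1448867029/466560000, min=146832637/48600000, spread=196368569/2332800000
Step 7: max=86470070063/27993600000, min=7069499849/2332800000, spread=523543/8957952
Step 8: max=5176132378861/1679616000000, min=70933568413/23328000000, spread=4410589/107495424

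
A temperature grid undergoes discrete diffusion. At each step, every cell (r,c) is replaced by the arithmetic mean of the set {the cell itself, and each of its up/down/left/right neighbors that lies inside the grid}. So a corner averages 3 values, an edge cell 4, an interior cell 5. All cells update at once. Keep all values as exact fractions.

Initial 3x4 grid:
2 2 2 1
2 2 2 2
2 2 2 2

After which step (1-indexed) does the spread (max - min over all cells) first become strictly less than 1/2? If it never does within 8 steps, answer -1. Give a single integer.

Step 1: max=2, min=5/3, spread=1/3
  -> spread < 1/2 first at step 1
Step 2: max=2, min=31/18, spread=5/18
Step 3: max=2, min=391/216, spread=41/216
Step 4: max=2, min=47623/25920, spread=4217/25920
Step 5: max=14321/7200, min=2901251/1555200, spread=38417/311040
Step 6: max=285403/144000, min=175423789/93312000, spread=1903471/18662400
Step 7: max=8524241/4320000, min=10596450911/5598720000, spread=18038617/223948800
Step 8: max=764673241/388800000, min=638578217149/335923200000, spread=883978523/13436928000

Answer: 1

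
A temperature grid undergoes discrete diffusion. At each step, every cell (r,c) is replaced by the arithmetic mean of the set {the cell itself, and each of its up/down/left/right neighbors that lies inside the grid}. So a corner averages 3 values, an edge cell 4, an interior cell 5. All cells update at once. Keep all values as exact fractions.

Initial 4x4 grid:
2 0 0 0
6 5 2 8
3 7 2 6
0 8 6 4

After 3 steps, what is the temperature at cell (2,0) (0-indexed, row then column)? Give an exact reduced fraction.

Step 1: cell (2,0) = 4
Step 2: cell (2,0) = 25/6
Step 3: cell (2,0) = 7519/1800
Full grid after step 3:
  1253/432 19339/7200 3599/1440 5929/2160
  6421/1800 167/48 20851/6000 1277/360
  7519/1800 5207/1200 26699/6000 1639/360
  1901/432 33571/7200 1403/288 10721/2160

Answer: 7519/1800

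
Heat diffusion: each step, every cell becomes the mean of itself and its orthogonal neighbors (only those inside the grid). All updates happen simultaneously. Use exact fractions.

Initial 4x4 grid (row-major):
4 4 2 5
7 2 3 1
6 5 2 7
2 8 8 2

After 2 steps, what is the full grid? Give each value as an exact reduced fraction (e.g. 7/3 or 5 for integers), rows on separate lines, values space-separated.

Answer: 17/4 157/40 67/24 61/18
379/80 371/100 187/50 35/12
1181/240 491/100 98/25 53/12
193/36 1241/240 257/48 41/9

Derivation:
After step 1:
  5 3 7/2 8/3
  19/4 21/5 2 4
  5 23/5 5 3
  16/3 23/4 5 17/3
After step 2:
  17/4 157/40 67/24 61/18
  379/80 371/100 187/50 35/12
  1181/240 491/100 98/25 53/12
  193/36 1241/240 257/48 41/9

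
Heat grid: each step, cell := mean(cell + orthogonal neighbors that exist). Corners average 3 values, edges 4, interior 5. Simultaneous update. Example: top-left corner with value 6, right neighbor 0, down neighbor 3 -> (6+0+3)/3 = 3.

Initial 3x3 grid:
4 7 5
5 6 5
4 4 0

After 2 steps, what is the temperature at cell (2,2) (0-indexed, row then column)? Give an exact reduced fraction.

Step 1: cell (2,2) = 3
Step 2: cell (2,2) = 7/2
Full grid after step 2:
  187/36 219/40 91/18
  1189/240 463/100 271/60
  151/36 487/120 7/2

Answer: 7/2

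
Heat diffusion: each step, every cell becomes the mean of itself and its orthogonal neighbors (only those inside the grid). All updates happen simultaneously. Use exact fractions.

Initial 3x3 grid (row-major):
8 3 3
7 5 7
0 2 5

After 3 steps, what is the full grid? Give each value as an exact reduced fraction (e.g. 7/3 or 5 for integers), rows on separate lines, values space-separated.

After step 1:
  6 19/4 13/3
  5 24/5 5
  3 3 14/3
After step 2:
  21/4 1193/240 169/36
  47/10 451/100 47/10
  11/3 58/15 38/9
After step 3:
  3581/720 69931/14400 10343/2160
  2719/600 9099/2000 2719/600
  367/90 14639/3600 1151/270

Answer: 3581/720 69931/14400 10343/2160
2719/600 9099/2000 2719/600
367/90 14639/3600 1151/270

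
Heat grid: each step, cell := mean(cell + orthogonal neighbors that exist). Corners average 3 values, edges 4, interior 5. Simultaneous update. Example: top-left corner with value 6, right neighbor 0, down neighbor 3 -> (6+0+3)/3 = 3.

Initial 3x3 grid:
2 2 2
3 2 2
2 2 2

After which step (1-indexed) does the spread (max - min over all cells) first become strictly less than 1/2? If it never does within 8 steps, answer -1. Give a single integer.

Answer: 1

Derivation:
Step 1: max=7/3, min=2, spread=1/3
  -> spread < 1/2 first at step 1
Step 2: max=547/240, min=2, spread=67/240
Step 3: max=4757/2160, min=407/200, spread=1807/10800
Step 4: max=1885963/864000, min=11161/5400, spread=33401/288000
Step 5: max=16781933/7776000, min=1123391/540000, spread=3025513/38880000
Step 6: max=6685726867/3110400000, min=60355949/28800000, spread=53531/995328
Step 7: max=399280925849/186624000000, min=16343116051/7776000000, spread=450953/11943936
Step 8: max=23903783560603/11197440000000, min=1967248610519/933120000000, spread=3799043/143327232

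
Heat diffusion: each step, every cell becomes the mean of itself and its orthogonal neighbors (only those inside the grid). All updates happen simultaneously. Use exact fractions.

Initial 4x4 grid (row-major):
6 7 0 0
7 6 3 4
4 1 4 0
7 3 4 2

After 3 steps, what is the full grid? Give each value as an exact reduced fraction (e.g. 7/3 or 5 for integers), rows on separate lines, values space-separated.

Answer: 11443/2160 32143/7200 22511/7200 2557/1080
18329/3600 25753/6000 9421/3000 16631/7200
16589/3600 2383/600 5949/2000 6013/2400
4643/1080 839/225 307/100 1823/720

Derivation:
After step 1:
  20/3 19/4 5/2 4/3
  23/4 24/5 17/5 7/4
  19/4 18/5 12/5 5/2
  14/3 15/4 13/4 2
After step 2:
  103/18 1123/240 719/240 67/36
  659/120 223/50 297/100 539/240
  563/120 193/50 303/100 173/80
  79/18 229/60 57/20 31/12
After step 3:
  11443/2160 32143/7200 22511/7200 2557/1080
  18329/3600 25753/6000 9421/3000 16631/7200
  16589/3600 2383/600 5949/2000 6013/2400
  4643/1080 839/225 307/100 1823/720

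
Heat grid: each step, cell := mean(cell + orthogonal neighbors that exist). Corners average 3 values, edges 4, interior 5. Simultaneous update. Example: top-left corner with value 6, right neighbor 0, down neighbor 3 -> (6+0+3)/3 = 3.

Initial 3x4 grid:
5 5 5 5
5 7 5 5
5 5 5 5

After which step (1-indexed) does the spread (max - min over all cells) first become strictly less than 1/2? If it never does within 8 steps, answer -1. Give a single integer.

Step 1: max=11/2, min=5, spread=1/2
Step 2: max=273/50, min=5, spread=23/50
  -> spread < 1/2 first at step 2
Step 3: max=12811/2400, min=1013/200, spread=131/480
Step 4: max=114551/21600, min=18391/3600, spread=841/4320
Step 5: max=45742051/8640000, min=3693373/720000, spread=56863/345600
Step 6: max=410334341/77760000, min=33389543/6480000, spread=386393/3110400
Step 7: max=163913723131/31104000000, min=13380358813/2592000000, spread=26795339/248832000
Step 8: max=9815015714129/1866240000000, min=804686149667/155520000000, spread=254051069/2985984000

Answer: 2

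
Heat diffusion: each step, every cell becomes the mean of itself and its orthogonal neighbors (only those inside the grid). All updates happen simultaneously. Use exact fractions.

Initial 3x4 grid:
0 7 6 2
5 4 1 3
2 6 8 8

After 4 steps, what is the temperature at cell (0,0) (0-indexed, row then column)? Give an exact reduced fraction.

Answer: 34349/8640

Derivation:
Step 1: cell (0,0) = 4
Step 2: cell (0,0) = 11/3
Step 3: cell (0,0) = 59/15
Step 4: cell (0,0) = 34349/8640
Full grid after step 4:
  34349/8640 59147/14400 181037/43200 6841/1620
  713569/172800 309299/72000 17933/4000 130183/28800
  111227/25920 197041/43200 206737/43200 31229/6480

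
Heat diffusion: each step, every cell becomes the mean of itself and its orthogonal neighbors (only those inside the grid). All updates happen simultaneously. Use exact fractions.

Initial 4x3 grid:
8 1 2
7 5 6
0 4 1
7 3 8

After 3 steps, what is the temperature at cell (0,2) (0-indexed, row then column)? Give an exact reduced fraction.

Step 1: cell (0,2) = 3
Step 2: cell (0,2) = 7/2
Step 3: cell (0,2) = 2807/720
Full grid after step 3:
  4993/1080 7403/1800 2807/720
  15691/3600 25661/6000 3023/800
  3949/900 23711/6000 3363/800
  2189/540 31397/7200 2957/720

Answer: 2807/720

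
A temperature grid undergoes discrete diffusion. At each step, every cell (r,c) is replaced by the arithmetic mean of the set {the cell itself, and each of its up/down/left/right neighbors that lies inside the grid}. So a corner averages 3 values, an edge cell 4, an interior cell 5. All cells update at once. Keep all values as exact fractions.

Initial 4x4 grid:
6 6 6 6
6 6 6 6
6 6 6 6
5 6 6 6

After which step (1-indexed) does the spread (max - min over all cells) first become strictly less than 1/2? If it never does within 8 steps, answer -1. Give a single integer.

Step 1: max=6, min=17/3, spread=1/3
  -> spread < 1/2 first at step 1
Step 2: max=6, min=103/18, spread=5/18
Step 3: max=6, min=1255/216, spread=41/216
Step 4: max=6, min=37837/6480, spread=1043/6480
Step 5: max=6, min=1140847/194400, spread=25553/194400
Step 6: max=107921/18000, min=34320541/5832000, spread=645863/5832000
Step 7: max=719029/120000, min=1032118309/174960000, spread=16225973/174960000
Step 8: max=323299/54000, min=31015322017/5248800000, spread=409340783/5248800000

Answer: 1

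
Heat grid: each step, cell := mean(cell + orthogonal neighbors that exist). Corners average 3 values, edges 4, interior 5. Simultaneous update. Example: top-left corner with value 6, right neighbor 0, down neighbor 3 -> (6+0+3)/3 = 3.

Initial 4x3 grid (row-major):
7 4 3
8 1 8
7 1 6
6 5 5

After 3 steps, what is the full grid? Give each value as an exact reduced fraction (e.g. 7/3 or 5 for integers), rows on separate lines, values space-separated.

After step 1:
  19/3 15/4 5
  23/4 22/5 9/2
  11/2 4 5
  6 17/4 16/3
After step 2:
  95/18 1169/240 53/12
  1319/240 112/25 189/40
  85/16 463/100 113/24
  21/4 235/48 175/36
After step 3:
  704/135 68563/14400 1121/240
  37019/7200 14521/3000 1833/400
  12413/2400 1802/375 2129/450
  371/72 70693/14400 2083/432

Answer: 704/135 68563/14400 1121/240
37019/7200 14521/3000 1833/400
12413/2400 1802/375 2129/450
371/72 70693/14400 2083/432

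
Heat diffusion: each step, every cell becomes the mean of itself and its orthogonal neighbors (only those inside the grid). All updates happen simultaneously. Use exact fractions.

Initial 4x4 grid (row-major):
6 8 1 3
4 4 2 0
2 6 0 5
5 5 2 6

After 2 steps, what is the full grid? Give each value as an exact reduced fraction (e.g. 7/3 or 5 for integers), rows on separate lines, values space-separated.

Answer: 59/12 381/80 659/240 22/9
381/80 367/100 76/25 479/240
313/80 399/100 69/25 151/48
17/4 303/80 181/48 31/9

Derivation:
After step 1:
  6 19/4 7/2 4/3
  4 24/5 7/5 5/2
  17/4 17/5 3 11/4
  4 9/2 13/4 13/3
After step 2:
  59/12 381/80 659/240 22/9
  381/80 367/100 76/25 479/240
  313/80 399/100 69/25 151/48
  17/4 303/80 181/48 31/9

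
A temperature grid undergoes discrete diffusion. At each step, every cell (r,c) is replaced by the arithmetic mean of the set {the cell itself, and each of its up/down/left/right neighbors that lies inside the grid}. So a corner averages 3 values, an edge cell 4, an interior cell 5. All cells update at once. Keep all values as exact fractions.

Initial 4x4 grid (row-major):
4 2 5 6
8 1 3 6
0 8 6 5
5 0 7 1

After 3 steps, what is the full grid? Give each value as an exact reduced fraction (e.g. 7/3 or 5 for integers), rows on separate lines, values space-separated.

After step 1:
  14/3 3 4 17/3
  13/4 22/5 21/5 5
  21/4 3 29/5 9/2
  5/3 5 7/2 13/3
After step 2:
  131/36 241/60 253/60 44/9
  527/120 357/100 117/25 581/120
  79/24 469/100 21/5 589/120
  143/36 79/24 559/120 37/9
After step 3:
  4337/1080 6949/1800 8011/1800 5021/1080
  13403/3600 12809/3000 2581/600 17387/3600
  14711/3600 5713/1500 6941/1500 3251/720
  95/27 14951/3600 2927/720 1231/270

Answer: 4337/1080 6949/1800 8011/1800 5021/1080
13403/3600 12809/3000 2581/600 17387/3600
14711/3600 5713/1500 6941/1500 3251/720
95/27 14951/3600 2927/720 1231/270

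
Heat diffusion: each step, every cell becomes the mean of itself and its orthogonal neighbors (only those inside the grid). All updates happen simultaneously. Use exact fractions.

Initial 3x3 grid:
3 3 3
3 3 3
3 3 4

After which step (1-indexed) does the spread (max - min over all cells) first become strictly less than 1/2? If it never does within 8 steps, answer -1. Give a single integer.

Answer: 1

Derivation:
Step 1: max=10/3, min=3, spread=1/3
  -> spread < 1/2 first at step 1
Step 2: max=59/18, min=3, spread=5/18
Step 3: max=689/216, min=3, spread=41/216
Step 4: max=41011/12960, min=1091/360, spread=347/2592
Step 5: max=2439737/777600, min=10957/3600, spread=2921/31104
Step 6: max=145796539/46656000, min=1321483/432000, spread=24611/373248
Step 7: max=8716802033/2799360000, min=29816741/9720000, spread=207329/4478976
Step 8: max=521914752451/167961600000, min=1594001599/518400000, spread=1746635/53747712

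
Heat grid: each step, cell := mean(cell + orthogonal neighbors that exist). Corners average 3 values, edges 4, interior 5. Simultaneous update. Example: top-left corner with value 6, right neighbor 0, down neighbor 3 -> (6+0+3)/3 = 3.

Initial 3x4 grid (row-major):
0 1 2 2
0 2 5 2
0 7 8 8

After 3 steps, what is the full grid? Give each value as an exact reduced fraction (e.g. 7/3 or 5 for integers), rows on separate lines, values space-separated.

After step 1:
  1/3 5/4 5/2 2
  1/2 3 19/5 17/4
  7/3 17/4 7 6
After step 2:
  25/36 85/48 191/80 35/12
  37/24 64/25 411/100 321/80
  85/36 199/48 421/80 23/4
After step 3:
  577/432 13343/7200 2237/800 559/180
  12883/7200 8477/3000 7333/2000 20147/4800
  1159/432 25793/7200 11561/2400 601/120

Answer: 577/432 13343/7200 2237/800 559/180
12883/7200 8477/3000 7333/2000 20147/4800
1159/432 25793/7200 11561/2400 601/120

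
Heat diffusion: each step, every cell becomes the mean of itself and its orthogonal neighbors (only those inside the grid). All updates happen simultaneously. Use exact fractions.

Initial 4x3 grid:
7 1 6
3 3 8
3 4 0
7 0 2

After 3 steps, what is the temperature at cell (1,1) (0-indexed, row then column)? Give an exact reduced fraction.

Step 1: cell (1,1) = 19/5
Step 2: cell (1,1) = 183/50
Step 3: cell (1,1) = 23119/6000
Full grid after step 3:
  4349/1080 58721/14400 769/180
  26923/7200 23119/6000 8941/2400
  25733/7200 6133/2000 22633/7200
  671/216 14107/4800 133/54

Answer: 23119/6000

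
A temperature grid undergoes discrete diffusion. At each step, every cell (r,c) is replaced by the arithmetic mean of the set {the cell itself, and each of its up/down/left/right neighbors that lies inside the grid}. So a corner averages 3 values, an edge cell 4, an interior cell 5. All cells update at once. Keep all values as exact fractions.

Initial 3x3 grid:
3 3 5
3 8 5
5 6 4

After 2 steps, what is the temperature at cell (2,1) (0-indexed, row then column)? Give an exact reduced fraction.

Answer: 245/48

Derivation:
Step 1: cell (2,1) = 23/4
Step 2: cell (2,1) = 245/48
Full grid after step 2:
  25/6 205/48 175/36
  209/48 103/20 119/24
  91/18 245/48 65/12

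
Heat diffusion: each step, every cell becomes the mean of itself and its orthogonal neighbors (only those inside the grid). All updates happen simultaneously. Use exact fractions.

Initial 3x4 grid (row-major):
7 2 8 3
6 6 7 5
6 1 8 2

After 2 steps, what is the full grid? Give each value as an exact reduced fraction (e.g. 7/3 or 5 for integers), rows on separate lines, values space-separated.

Answer: 17/3 403/80 1373/240 175/36
1199/240 569/100 499/100 1283/240
95/18 1109/240 431/80 55/12

Derivation:
After step 1:
  5 23/4 5 16/3
  25/4 22/5 34/5 17/4
  13/3 21/4 9/2 5
After step 2:
  17/3 403/80 1373/240 175/36
  1199/240 569/100 499/100 1283/240
  95/18 1109/240 431/80 55/12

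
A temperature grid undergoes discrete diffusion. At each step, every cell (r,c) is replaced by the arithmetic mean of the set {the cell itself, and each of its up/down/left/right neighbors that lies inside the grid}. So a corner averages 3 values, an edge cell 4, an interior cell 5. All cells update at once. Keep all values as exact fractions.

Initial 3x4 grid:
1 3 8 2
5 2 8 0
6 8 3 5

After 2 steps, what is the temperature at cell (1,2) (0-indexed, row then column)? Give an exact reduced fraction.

Step 1: cell (1,2) = 21/5
Step 2: cell (1,2) = 122/25
Full grid after step 2:
  10/3 339/80 977/240 37/9
  541/120 423/100 122/25 279/80
  175/36 1337/240 1057/240 149/36

Answer: 122/25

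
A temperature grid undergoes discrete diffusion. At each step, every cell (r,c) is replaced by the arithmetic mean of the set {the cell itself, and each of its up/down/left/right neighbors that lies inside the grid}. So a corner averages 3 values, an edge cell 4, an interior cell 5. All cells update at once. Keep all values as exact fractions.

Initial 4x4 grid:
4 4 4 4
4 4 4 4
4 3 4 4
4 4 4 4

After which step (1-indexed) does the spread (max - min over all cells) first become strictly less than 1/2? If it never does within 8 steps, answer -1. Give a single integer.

Answer: 1

Derivation:
Step 1: max=4, min=15/4, spread=1/4
  -> spread < 1/2 first at step 1
Step 2: max=4, min=189/50, spread=11/50
Step 3: max=4, min=9233/2400, spread=367/2400
Step 4: max=2387/600, min=41629/10800, spread=1337/10800
Step 5: max=71531/18000, min=1254331/324000, spread=33227/324000
Step 6: max=427951/108000, min=37665673/9720000, spread=849917/9720000
Step 7: max=6411467/1620000, min=1132685653/291600000, spread=21378407/291600000
Step 8: max=1920311657/486000000, min=34025537629/8748000000, spread=540072197/8748000000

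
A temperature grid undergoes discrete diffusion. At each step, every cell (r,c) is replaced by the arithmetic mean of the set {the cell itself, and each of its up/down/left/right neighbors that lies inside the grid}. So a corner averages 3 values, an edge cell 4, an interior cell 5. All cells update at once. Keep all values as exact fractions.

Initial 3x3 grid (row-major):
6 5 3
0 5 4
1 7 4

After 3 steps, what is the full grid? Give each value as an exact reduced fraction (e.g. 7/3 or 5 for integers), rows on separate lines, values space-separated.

After step 1:
  11/3 19/4 4
  3 21/5 4
  8/3 17/4 5
After step 2:
  137/36 997/240 17/4
  203/60 101/25 43/10
  119/36 967/240 53/12
After step 3:
  8167/2160 58499/14400 3049/720
  13081/3600 1493/375 2551/600
  7717/2160 56849/14400 3059/720

Answer: 8167/2160 58499/14400 3049/720
13081/3600 1493/375 2551/600
7717/2160 56849/14400 3059/720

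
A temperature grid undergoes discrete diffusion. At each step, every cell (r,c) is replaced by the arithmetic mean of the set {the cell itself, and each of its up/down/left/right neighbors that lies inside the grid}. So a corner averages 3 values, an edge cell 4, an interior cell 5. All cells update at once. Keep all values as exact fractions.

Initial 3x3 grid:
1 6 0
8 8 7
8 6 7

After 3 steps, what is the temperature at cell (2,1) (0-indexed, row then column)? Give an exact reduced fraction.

Step 1: cell (2,1) = 29/4
Step 2: cell (2,1) = 113/16
Step 3: cell (2,1) = 6343/960
Full grid after step 3:
  197/36 14759/2880 2221/432
  17489/2880 7273/1200 913/160
  1469/216 6343/960 2795/432

Answer: 6343/960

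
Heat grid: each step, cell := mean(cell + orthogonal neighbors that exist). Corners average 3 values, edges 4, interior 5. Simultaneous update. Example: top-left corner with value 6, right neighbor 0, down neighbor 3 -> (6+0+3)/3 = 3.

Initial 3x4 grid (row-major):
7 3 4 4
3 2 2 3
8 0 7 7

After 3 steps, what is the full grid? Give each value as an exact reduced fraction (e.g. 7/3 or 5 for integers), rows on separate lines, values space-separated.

After step 1:
  13/3 4 13/4 11/3
  5 2 18/5 4
  11/3 17/4 4 17/3
After step 2:
  40/9 163/48 871/240 131/36
  15/4 377/100 337/100 127/30
  155/36 167/48 1051/240 41/9
After step 3:
  1669/432 27431/7200 25261/7200 8281/2160
  1627/400 3553/1000 11629/3000 7109/1800
  1661/432 28681/7200 28411/7200 9481/2160

Answer: 1669/432 27431/7200 25261/7200 8281/2160
1627/400 3553/1000 11629/3000 7109/1800
1661/432 28681/7200 28411/7200 9481/2160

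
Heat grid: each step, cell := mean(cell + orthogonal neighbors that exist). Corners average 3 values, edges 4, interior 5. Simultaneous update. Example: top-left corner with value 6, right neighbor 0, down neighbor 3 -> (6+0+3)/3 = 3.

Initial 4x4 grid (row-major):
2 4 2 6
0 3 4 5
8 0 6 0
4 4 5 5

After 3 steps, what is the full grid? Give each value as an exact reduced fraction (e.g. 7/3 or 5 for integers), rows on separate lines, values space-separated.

Answer: 481/180 2491/800 25067/7200 851/216
2501/800 303/100 11101/3000 26927/7200
24389/7200 2261/600 2659/750 28247/7200
4411/1080 27149/7200 29237/7200 203/54

Derivation:
After step 1:
  2 11/4 4 13/3
  13/4 11/5 4 15/4
  3 21/5 3 4
  16/3 13/4 5 10/3
After step 2:
  8/3 219/80 181/48 145/36
  209/80 82/25 339/100 193/48
  947/240 313/100 101/25 169/48
  139/36 1067/240 175/48 37/9
After step 3:
  481/180 2491/800 25067/7200 851/216
  2501/800 303/100 11101/3000 26927/7200
  24389/7200 2261/600 2659/750 28247/7200
  4411/1080 27149/7200 29237/7200 203/54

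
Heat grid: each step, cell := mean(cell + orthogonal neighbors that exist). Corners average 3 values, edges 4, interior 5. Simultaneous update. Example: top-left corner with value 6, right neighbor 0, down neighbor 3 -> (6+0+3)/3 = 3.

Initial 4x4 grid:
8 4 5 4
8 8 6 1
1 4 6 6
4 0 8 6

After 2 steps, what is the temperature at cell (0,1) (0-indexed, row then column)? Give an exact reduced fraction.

Answer: 71/12

Derivation:
Step 1: cell (0,1) = 25/4
Step 2: cell (0,1) = 71/12
Full grid after step 2:
  115/18 71/12 293/60 37/9
  139/24 11/2 131/25 263/60
  479/120 481/100 99/20 65/12
  119/36 217/60 65/12 197/36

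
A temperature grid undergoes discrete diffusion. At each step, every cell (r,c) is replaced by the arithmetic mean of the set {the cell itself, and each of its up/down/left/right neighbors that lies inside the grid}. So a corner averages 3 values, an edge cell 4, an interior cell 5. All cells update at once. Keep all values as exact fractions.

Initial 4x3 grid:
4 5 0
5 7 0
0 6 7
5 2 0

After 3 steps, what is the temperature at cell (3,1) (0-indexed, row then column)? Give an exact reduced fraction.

Answer: 1945/576

Derivation:
Step 1: cell (3,1) = 13/4
Step 2: cell (3,1) = 779/240
Step 3: cell (3,1) = 1945/576
Full grid after step 3:
  2209/540 34/9 7231/2160
  1469/360 4633/1200 5021/1440
  2717/720 277/75 1663/480
  7289/2160 1945/576 199/60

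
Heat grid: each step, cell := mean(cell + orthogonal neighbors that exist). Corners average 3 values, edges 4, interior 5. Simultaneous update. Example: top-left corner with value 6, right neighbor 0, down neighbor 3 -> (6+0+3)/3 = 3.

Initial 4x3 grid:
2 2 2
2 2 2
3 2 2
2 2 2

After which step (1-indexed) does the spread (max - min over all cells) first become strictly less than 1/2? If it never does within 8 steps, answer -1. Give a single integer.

Answer: 1

Derivation:
Step 1: max=7/3, min=2, spread=1/3
  -> spread < 1/2 first at step 1
Step 2: max=271/120, min=2, spread=31/120
Step 3: max=2371/1080, min=2, spread=211/1080
Step 4: max=232897/108000, min=3647/1800, spread=14077/108000
Step 5: max=2084407/972000, min=219683/108000, spread=5363/48600
Step 6: max=62060809/29160000, min=122869/60000, spread=93859/1166400
Step 7: max=3709474481/1749600000, min=199736467/97200000, spread=4568723/69984000
Step 8: max=221732435629/104976000000, min=6013618889/2916000000, spread=8387449/167961600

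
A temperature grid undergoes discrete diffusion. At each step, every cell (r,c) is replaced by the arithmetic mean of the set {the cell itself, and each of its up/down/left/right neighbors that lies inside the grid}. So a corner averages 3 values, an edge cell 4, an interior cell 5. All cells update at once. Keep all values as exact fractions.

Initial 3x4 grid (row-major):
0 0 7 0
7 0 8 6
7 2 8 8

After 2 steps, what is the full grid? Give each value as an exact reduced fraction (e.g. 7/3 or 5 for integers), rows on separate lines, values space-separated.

Answer: 91/36 337/120 469/120 163/36
437/120 187/50 499/100 689/120
157/36 1169/240 1433/240 58/9

Derivation:
After step 1:
  7/3 7/4 15/4 13/3
  7/2 17/5 29/5 11/2
  16/3 17/4 13/2 22/3
After step 2:
  91/36 337/120 469/120 163/36
  437/120 187/50 499/100 689/120
  157/36 1169/240 1433/240 58/9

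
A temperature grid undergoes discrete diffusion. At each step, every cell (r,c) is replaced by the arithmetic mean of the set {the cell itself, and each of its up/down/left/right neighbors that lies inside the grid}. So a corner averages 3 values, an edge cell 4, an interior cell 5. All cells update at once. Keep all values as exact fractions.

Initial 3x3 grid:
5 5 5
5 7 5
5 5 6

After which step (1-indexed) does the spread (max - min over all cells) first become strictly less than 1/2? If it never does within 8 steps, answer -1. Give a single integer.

Answer: 2

Derivation:
Step 1: max=23/4, min=5, spread=3/4
Step 2: max=101/18, min=209/40, spread=139/360
  -> spread < 1/2 first at step 2
Step 3: max=79123/14400, min=947/180, spread=1121/4800
Step 4: max=355109/64800, min=768301/144000, spread=187471/1296000
Step 5: max=21123223/3888000, min=3459683/648000, spread=2921/31104
Step 6: max=1266962381/233280000, min=208596751/38880000, spread=24611/373248
Step 7: max=75797140207/13996800000, min=12524872847/2332800000, spread=207329/4478976
Step 8: max=4544268139829/839808000000, min=752829494659/139968000000, spread=1746635/53747712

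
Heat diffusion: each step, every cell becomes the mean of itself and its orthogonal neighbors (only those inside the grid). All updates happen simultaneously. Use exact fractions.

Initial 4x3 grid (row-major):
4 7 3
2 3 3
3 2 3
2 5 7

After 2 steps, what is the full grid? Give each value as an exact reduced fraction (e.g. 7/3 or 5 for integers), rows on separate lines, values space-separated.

Answer: 139/36 979/240 139/36
779/240 337/100 869/240
707/240 83/25 299/80
115/36 233/60 17/4

Derivation:
After step 1:
  13/3 17/4 13/3
  3 17/5 3
  9/4 16/5 15/4
  10/3 4 5
After step 2:
  139/36 979/240 139/36
  779/240 337/100 869/240
  707/240 83/25 299/80
  115/36 233/60 17/4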